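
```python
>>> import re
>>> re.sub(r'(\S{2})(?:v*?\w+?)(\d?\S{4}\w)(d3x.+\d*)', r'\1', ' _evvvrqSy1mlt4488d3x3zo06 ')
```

Pattern: exactly 2 of a non-whitespace character (captured); then zero or more of a literal 'v' (lazy), then one or more of a word character (lazy) (non-capturing group); then optionally a digit, then exactly 4 of a non-whitespace character, then a word character (captured); then the literal 'd3x', then one or more of any character, then zero or more of a digit (captured).
Matches: at [1:27] → '_evvvrqSy1mlt4488d3x3zo06 '.
`\1` in the replacement pulls in group 1's text for each match.

' _e'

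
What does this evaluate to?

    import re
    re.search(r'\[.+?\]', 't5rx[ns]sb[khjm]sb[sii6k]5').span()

(4, 8)

A `+?`/`*?`/`{m,n}?` starts at its minimum and grows only as far as needed for what follows to match.
The match spans [4:8] → '[ns]'.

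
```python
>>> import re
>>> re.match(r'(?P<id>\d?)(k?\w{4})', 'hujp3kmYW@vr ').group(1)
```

''

The match spans [0:4] → 'hujp'.
Captured: group 1 = '', group 2 = 'hujp'.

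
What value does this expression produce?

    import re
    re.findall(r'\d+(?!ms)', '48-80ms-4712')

['48', '8', '4712']

The negative lookahead/lookbehind blocks any match where the forbidden context is present.
Walking the string: at [0:2] → '48'; at [3:4] → '8'; at [8:12] → '4712'.
With no groups in the pattern, `findall` gives back each whole match — 3 here.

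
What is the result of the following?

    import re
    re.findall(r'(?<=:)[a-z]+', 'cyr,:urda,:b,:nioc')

The positive lookaround only admits positions where the adjacent text matches; those characters stay outside the span.
Walking the string: at [5:9] → 'urda'; at [11:12] → 'b'; at [14:18] → 'nioc'.
`findall` yields the raw match text (3 of them) because the pattern has no groups.

['urda', 'b', 'nioc']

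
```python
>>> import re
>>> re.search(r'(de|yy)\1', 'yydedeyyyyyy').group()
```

'dede'

`\1` has to match the exact text group 1 already captured.
`re.search` tries every starting position until one works.
The match spans [2:6] → 'dede'.
Captured: group 1 = 'de'.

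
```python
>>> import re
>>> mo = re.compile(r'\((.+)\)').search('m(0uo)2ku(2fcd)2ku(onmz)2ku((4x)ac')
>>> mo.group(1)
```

'0uo)2ku(2fcd)2ku(onmz)2ku((4x'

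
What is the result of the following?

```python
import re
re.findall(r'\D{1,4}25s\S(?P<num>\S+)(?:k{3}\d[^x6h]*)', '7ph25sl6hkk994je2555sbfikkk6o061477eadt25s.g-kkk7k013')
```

Pattern: 1 to 4 of a non-digit, then the literal '25s', then a non-whitespace character; then one or more of a non-whitespace character (captured as 'num'); then exactly 3 of a literal 'k', then a digit, then zero or more of any character except [x6h] (non-capturing group).
`findall` collects group 1 from the one match (1 total).

['6hkk994je2555sbfikkk6o061477eadt25s.g-']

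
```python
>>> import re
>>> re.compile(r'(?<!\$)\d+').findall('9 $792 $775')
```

A negative assertion filters positions out without eating any characters.
Since nothing is captured, `findall` lists the 3 matched substrings directly.

['9', '92', '75']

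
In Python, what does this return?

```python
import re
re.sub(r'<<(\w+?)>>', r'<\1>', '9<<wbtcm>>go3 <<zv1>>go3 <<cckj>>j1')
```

`\1` in the replacement pulls in group 1's text for each match.

'9<wbtcm>go3 <zv1>go3 <cckj>j1'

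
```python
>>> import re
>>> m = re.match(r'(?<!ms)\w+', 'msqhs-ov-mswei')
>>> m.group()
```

`match` is anchored at position 0; if the pattern doesn't fit there, it returns None.
The match spans [0:5] → 'msqhs'.

'msqhs'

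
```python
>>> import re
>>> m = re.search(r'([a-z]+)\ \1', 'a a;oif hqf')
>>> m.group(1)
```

`\1` has to match the exact text group 1 already captured.
Unlike `match`, `search` isn't anchored — it looks for the pattern anywhere in the string.
The match spans [0:3] → 'a a'.
Captured: group 1 = 'a'.

'a'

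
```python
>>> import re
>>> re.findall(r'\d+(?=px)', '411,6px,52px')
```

['6', '52']

The `(?=…)`/`(?<=…)` assertion just peeks at neighbouring text; it doesn't advance the match position.
Since nothing is captured, `findall` lists the 2 matched substrings directly.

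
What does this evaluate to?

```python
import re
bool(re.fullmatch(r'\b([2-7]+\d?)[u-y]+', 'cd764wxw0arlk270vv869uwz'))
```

False

`re.fullmatch` is like wrapping the pattern in `^…$` (in single-line mode).
Here there's no way to consume every character, so the call returns None, and `bool(None)` is False.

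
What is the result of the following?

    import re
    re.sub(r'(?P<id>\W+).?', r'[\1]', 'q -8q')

'q[ -]q'

Each match is replaced using the text its own group 1 captured.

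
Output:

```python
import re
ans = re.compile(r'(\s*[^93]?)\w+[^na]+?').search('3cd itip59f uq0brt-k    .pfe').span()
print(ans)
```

(0, 4)

Pattern: zero or more of whitespace, then optionally any character except [93] (captured); then one or more of a word character, then one or more of any character except [na] (lazy).
A non-greedy quantifier consumes as few characters as it can — just enough that the remainder of the pattern still matches from where it stops; whatever follows it matches normally.
`search` walks the string left to right and returns the first match it finds.
The match spans [0:4] → '3cd '.
Captured: group 1 = ''.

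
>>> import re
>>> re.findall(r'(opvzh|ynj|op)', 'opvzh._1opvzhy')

`|` is ordered: at each position the engine commits to the first alternative that works.
Walking the string: at [0:5] match 'opvzh', group 1 = 'opvzh'; at [8:13] match 'opvzh', group 1 = 'opvzh'.
One capturing group, so `findall` returns just the captured substring from each match — 2 in all.

['opvzh', 'opvzh']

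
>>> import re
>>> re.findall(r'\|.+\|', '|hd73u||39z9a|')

`findall` yields the raw match text (1 of them) because the pattern has no groups.

['|hd73u||39z9a|']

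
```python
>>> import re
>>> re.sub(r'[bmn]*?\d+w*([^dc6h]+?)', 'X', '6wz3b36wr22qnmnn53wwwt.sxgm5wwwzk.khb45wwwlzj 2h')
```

The pattern matches zero or more of one of [bmn] (lazy), then one or more of a digit, then zero or more of the literal 'w'; then one or more of any character except [dc6h] (lazy) (captured).
Lazy quantifiers expand one character at a time until the remainder of the pattern can match.
Matches: at [0:3] → '6wz'; at [3:5] → '3b'; at [5:9] → '36wr'; at [9:12] → '22q'; at [12:22] → 'nmnn53wwwt'; ….
`sub` substitutes 'X' at each match site.

'XXXXX.sxgXk.khXzj 2h'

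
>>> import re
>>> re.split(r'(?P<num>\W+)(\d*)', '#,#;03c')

The pattern matches one or more of a non-word character (captured as 'num'); then zero or more of a digit (captured).
Matches to split on: at [0:6] → '#,#;03'.
With a capturing group present, the delimiter's captured portion is kept in the result list.

['', '#,#;', '03', 'c']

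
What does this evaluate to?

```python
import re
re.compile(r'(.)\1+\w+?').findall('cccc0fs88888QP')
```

['c', '8']

After group 1 captures some text, `\1` only succeeds where that same text appears again.
Matches: at [0:5] match 'cccc0', group 1 = 'c'; at [7:13] match '88888Q', group 1 = '8'.
With a single group, `findall` returns only what that group captured — 2 items.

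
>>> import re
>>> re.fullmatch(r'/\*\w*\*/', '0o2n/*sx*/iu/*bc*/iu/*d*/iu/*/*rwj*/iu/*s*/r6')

`re.fullmatch` requires the pattern to consume the entire string.
Here the pattern can't cover the whole string, so the call returns None.

None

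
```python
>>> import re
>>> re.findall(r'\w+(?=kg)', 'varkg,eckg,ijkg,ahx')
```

['var', 'ec', 'ij']

The lookaround is zero-width — it requires the adjacent text to match without consuming it, so the asserted text isn't part of the match.
`findall` yields the raw match text (3 of them) because the pattern has no groups.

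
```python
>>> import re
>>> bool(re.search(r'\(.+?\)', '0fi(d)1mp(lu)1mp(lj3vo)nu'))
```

True

The match spans [3:6] → '(d)'.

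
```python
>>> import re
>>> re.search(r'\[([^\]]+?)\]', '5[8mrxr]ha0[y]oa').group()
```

`re.search` tries every starting position until one works.
The match spans [1:8] → '[8mrxr]'.
Captured: group 1 = '8mrxr'.

'[8mrxr]'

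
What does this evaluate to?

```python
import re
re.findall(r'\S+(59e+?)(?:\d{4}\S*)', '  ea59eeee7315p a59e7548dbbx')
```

['59eeee', '59e']

This matches one or more of a non-whitespace character; then the literal '59', then one or more of a literal 'e' (lazy) (captured); then exactly 4 of a digit, then zero or more of a non-whitespace character (non-capturing group).
Matches: at [2:15] match 'ea59eeee7315p', group 1 = '59eeee'; at [16:28] match 'a59e7548dbbx', group 1 = '59e'.
One capturing group, so `findall` returns just the captured substring from each match — 2 in all.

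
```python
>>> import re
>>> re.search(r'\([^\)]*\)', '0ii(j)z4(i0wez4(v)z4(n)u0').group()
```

`search` walks the string left to right and returns the first match it finds.
The match spans [3:6] → '(j)'.

'(j)'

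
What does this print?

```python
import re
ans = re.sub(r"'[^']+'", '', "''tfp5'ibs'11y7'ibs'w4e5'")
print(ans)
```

'ibsibs

Each match is replaced by ''.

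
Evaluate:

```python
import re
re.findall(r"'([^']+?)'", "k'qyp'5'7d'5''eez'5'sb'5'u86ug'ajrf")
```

Walking the string: at [1:6] match "'qyp'", group 1 = 'qyp'; at [7:11] match "'7d'", group 1 = '7d'; at [13:18] match "'eez'", group 1 = 'eez'; at [19:23] match "'sb'", group 1 = 'sb'; at [24:31] match "'u86ug'", group 1 = 'u86ug'.
`findall` collects group 1 from each match (5 total).

['qyp', '7d', 'eez', 'sb', 'u86ug']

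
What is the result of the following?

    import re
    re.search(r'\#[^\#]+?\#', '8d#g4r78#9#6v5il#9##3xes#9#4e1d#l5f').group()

'#g4r78#'

`re.search` tries every starting position until one works.
The match spans [2:9] → '#g4r78#'.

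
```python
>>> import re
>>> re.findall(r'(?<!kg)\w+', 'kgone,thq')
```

`(?!…)`/`(?<!…)` only lets a position through if the neighbouring text does NOT match; no characters are consumed.
Matches: at [0:5] → 'kgone'; at [6:9] → 'thq'.
With no groups in the pattern, `findall` gives back each whole match — 2 here.

['kgone', 'thq']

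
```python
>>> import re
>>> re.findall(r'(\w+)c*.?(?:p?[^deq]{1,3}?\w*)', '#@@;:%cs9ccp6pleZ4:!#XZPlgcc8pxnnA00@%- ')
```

['cs9ccp6pleZ4', 'XZPlgcc8pxnnA00']

Pattern: one or more of a word character (captured); then zero or more of the literal 'c', then optionally any character; then optionally the literal 'p', then 1 to 3 of any character except [deq] (lazy), then zero or more of a word character (non-capturing group).
Because the quantifier is non-greedy, it stops expanding at the earliest point where the rest of the pattern can succeed.
Scanning left to right: at [6:20] match 'cs9ccp6pleZ4:!', group 1 = 'cs9ccp6pleZ4'; at [21:38] match 'XZPlgcc8pxnnA00@%', group 1 = 'XZPlgcc8pxnnA00'.
`findall` collects group 1 from each match (2 total).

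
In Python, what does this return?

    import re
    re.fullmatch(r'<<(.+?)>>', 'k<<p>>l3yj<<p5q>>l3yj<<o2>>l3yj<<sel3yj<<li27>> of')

None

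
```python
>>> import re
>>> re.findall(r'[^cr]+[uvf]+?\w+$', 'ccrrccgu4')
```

The pattern matches one or more of any character except [cr], then one or more of one of [uvf] (lazy); then one or more of a word character; then anchored at the end.
Since nothing is captured, `findall` lists the 1 matched substring directly.

['gu4']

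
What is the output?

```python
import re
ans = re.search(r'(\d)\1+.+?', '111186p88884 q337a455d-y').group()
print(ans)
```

11118

`\1` has to match the exact text group 1 already captured.
Unlike `match`, `search` isn't anchored — it looks for the pattern anywhere in the string.
The match spans [0:5] → '11118'.
Captured: group 1 = '1'.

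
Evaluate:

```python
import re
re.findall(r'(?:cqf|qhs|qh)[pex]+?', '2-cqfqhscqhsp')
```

['qhsp']

Matches: at [9:13] → 'qhsp'.
`findall` yields the raw match text (1 of them) because the pattern has no groups.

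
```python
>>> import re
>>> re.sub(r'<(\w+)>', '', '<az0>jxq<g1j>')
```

'jxq'

Matches: at [0:5] → '<az0>'; at [8:13] → '<g1j>'.
Every occurrence is swapped for ''.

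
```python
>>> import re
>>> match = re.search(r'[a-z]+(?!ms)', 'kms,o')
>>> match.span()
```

A negative assertion filters positions out without eating any characters.
`re.search` tries every starting position until one works.
The match spans [0:3] → 'kms'.

(0, 3)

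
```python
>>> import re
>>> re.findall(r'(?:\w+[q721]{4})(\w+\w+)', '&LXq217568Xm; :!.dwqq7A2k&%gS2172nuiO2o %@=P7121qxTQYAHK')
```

['568Xm', 'nuiO2o', 'xTQYAHK']

Pattern: one or more of a word character, then exactly 4 of one of [q721] (non-capturing group); then one or more of a word character, then one or more of a word character (captured).
Walking the string: at [1:12] match 'LXq217568Xm', group 1 = '568Xm'; at [27:39] match 'gS2172nuiO2o', group 1 = 'nuiO2o'; at [43:56] match 'P7121qxTQYAHK', group 1 = 'xTQYAHK'.
Because there's exactly one group, `findall` drops the full match and keeps group 1 from each hit.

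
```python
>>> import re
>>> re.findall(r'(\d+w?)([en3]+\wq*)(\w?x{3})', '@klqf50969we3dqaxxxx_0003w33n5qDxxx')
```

[('50969w', 'e3dq', 'axxx'), ('0003w', '33n5q', 'Dxxx')]

3 groups means each result is a tuple of 3 captured strings — 2 here.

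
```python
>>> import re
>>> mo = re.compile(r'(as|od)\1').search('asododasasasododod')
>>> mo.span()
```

(2, 6)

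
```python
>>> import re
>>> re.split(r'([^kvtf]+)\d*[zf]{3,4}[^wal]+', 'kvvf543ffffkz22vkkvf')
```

['kvvf', '543', '']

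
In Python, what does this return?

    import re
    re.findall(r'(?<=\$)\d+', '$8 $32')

The `(?=…)`/`(?<=…)` assertion just peeks at neighbouring text; it doesn't advance the match position.
Walking the string: at [1:2] → '8'; at [4:6] → '32'.
With no groups in the pattern, `findall` gives back each whole match — 2 here.

['8', '32']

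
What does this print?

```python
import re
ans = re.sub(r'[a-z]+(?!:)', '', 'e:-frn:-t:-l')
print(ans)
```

e:-n:-t:-

A negative assertion filters positions out without eating any characters.
Every occurrence is swapped for ''.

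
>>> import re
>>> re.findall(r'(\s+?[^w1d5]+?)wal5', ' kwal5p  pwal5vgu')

One capturing group, so `findall` returns just the captured substring from each match — 2 in all.

[' k', '  p']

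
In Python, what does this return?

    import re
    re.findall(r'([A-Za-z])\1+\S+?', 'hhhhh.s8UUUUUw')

The backreference `\1` re-matches whatever the first group consumed, character for character.
Matches: at [0:6] match 'hhhhh.', group 1 = 'h'; at [8:14] match 'UUUUUw', group 1 = 'U'.
Because there's exactly one group, `findall` drops the full match and keeps group 1 from each hit.

['h', 'U']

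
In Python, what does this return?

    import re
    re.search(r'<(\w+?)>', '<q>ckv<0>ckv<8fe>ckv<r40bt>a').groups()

('q',)

`re.search` tries every starting position until one works.
The match spans [0:3] → '<q>'.
Captured: group 1 = 'q'.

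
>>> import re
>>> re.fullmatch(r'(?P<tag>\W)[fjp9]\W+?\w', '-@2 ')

This matches a non-word character (captured as 'tag'); then one of [fjp9], then one or more of a non-word character (lazy), then a word character.
For `fullmatch`, every character of the input must be accounted for by the pattern.
Here the pattern can't cover the whole string, so the call returns None.

None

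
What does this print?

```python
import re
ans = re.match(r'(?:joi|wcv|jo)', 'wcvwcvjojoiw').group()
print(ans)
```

wcv

`re.match` won't scan ahead — the pattern has to work from the very first character.
The match spans [0:3] → 'wcv'.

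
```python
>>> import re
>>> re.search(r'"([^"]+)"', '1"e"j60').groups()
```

The match spans [1:4] → '"e"'.
Captured: group 1 = 'e'.

('e',)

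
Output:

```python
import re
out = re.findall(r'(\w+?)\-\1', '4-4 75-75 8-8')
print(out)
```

['4', '75', '8']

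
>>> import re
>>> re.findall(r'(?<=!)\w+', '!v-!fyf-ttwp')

['v', 'fyf']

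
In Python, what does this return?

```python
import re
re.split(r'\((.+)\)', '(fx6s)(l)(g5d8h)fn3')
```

['', 'fx6s)(l)(g5d8h', 'fn3']

Because the pattern has a capturing group, `split` also inserts each captured text between the pieces.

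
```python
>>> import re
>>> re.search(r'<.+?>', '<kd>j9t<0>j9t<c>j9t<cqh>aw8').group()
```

'<kd>'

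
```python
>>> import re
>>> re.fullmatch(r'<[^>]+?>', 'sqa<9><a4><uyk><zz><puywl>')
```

None

For `fullmatch`, every character of the input must be accounted for by the pattern.
Here there's no way to consume every character, so the call returns None.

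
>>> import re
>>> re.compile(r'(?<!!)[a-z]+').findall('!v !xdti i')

['dti', 'i']

Because the assertion is negative and zero-width, positions next to the forbidden text are skipped.
Matches: at [5:8] → 'dti'; at [9:10] → 'i'.
Since nothing is captured, `findall` lists the 2 matched substrings directly.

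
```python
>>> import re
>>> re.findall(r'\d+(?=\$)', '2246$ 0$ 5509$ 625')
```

Because the assertion is zero-width, the text it checks is not consumed and won't appear in the result.
`findall` yields the raw match text (3 of them) because the pattern has no groups.

['2246', '0', '5509']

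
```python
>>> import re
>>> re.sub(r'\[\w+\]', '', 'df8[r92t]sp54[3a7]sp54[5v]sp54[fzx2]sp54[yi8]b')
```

'df8sp54sp54sp54sp54b'

Each match is replaced by ''.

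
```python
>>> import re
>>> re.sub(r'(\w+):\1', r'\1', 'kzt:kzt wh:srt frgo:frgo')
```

'kzt wh:srt frgo'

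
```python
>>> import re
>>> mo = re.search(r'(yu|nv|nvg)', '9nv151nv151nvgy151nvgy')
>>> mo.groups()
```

`re.search` scans for the first position where the pattern succeeds.
The match spans [1:3] → 'nv'.
Captured: group 1 = 'nv'.

('nv',)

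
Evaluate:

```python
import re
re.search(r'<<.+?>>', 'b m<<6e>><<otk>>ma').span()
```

(3, 9)

A non-greedy quantifier consumes as few characters as it can — just enough that the remainder of the pattern still matches from where it stops; whatever follows it matches normally.
`re.search` tries every starting position until one works.
The match spans [3:9] → '<<6e>>'.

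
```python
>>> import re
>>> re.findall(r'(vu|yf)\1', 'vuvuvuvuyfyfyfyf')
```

['vu', 'vu', 'yf', 'yf']

A backreference is literal: `\1` must see the identical characters the first group matched.
One capturing group, so `findall` returns just the captured substring from each match — 4 in all.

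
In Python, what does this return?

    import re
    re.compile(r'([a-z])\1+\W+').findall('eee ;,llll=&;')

A backreference is literal: `\1` must see the identical characters the first group matched.
Because there's exactly one group, `findall` drops the full match and keeps group 1 from each hit.

['e', 'l']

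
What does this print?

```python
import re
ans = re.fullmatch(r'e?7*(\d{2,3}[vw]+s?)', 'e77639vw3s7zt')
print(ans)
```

None

Pattern: optionally the literal 'e', then zero or more of the literal '7'; then 2 to 3 of a digit, then one or more of one of [vw], then optionally the literal 's' (captured).
`fullmatch` succeeds only if the pattern covers the string from start to end.
Here there's no way to consume every character, so the call returns None.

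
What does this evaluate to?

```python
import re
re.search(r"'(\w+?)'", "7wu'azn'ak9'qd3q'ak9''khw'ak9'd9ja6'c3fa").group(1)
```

The match spans [3:8] → "'azn'".
Captured: group 1 = 'azn'.

'azn'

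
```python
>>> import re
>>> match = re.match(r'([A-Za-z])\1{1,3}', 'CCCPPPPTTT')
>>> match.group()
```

`match` is anchored at position 0; if the pattern doesn't fit there, it returns None.
The match spans [0:3] → 'CCC'.

'CCC'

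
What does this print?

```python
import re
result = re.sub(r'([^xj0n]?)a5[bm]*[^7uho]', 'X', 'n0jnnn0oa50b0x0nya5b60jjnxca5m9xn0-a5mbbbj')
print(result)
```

n0jnnn0Xb0x0nX0jjnxXxn0X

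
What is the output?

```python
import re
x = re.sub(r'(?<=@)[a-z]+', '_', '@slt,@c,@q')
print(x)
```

@_,@_,@_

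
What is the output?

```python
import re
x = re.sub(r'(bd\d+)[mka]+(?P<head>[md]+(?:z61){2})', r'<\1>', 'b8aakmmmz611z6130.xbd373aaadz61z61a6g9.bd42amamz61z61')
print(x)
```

b8aakmmmz611z6130.x<bd373>a6g9.<bd42>

This matches the literal 'bd', then one or more of a digit (captured); then one or more of one of [mka]; then one or more of one of [md], then the literal 'z61' repeated 2 times (captured as 'head').
`\1` in the replacement pulls in group 1's text for each match.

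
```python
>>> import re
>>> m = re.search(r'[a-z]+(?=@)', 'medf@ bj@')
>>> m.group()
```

The lookaround is zero-width — it requires the adjacent text to match without consuming it, so the asserted text isn't part of the match.
Unlike `match`, `search` isn't anchored — it looks for the pattern anywhere in the string.
The match spans [0:4] → 'medf'.

'medf'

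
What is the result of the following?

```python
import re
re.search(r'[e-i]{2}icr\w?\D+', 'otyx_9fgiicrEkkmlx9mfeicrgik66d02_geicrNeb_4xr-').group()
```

'giicrEkkmlx'

Pattern: exactly 2 of a character in [e-i], then the literal 'icr'; then optionally a word character, then one or more of a non-digit.
`re.search` scans for the first position where the pattern succeeds.
The match spans [7:18] → 'giicrEkkmlx'.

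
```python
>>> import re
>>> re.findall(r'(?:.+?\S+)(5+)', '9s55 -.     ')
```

['5']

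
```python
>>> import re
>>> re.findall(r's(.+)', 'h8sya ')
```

['ya ']

The pattern matches a literal 's'; then one or more of any character (captured).
Walking the string: at [2:6] match 'sya ', group 1 = 'ya '.
Because there's exactly one group, `findall` drops the full match and keeps group 1 from the one hit.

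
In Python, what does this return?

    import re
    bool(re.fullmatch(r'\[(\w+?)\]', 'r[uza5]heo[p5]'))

False

`fullmatch` succeeds only if the pattern covers the string from start to end.
Here the pattern can't cover the whole string, so the call returns None, and `bool(None)` is False.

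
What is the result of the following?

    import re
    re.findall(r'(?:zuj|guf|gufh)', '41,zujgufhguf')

['zuj', 'guf', 'guf']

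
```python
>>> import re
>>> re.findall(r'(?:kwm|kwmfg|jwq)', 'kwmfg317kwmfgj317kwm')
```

['kwm', 'kwm', 'kwm']

Alternation isn't longest-match — the leftmost alternative that fits at this position is chosen.
Matches: at [0:3] → 'kwm'; at [8:11] → 'kwm'; at [17:20] → 'kwm'.
`findall` yields the raw match text (3 of them) because the pattern has no groups.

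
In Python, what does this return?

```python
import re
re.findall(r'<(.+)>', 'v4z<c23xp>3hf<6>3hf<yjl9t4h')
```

['c23xp>3hf<6']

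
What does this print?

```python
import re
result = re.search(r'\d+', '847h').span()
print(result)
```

(0, 3)

This matches one or more of a digit.
`re.search` tries every starting position until one works.
The match spans [0:3] → '847'.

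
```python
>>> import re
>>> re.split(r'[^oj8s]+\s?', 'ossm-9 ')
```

['oss', '']

This matches one or more of any character except [oj8s]; then optionally whitespace.
The string is cut at each match, leaving 2 pieces.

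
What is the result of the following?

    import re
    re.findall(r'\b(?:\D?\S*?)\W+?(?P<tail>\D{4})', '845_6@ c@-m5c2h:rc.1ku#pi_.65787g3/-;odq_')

Pattern: a word boundary (`\b`, zero-width); then optionally a non-digit, then zero or more of a non-whitespace character (lazy) (non-capturing group); then one or more of a non-word character (lazy); then exactly 4 of a non-digit (captured as 'tail').
Lazy quantifiers expand one character at a time until the remainder of the pattern can match.
Matches: at [0:10] match '845_6@ c@-', group 1 = ' c@-'; at [10:27] match 'm5c2h:rc.1ku#pi_.', group 1 = 'pi_.'; at [27:39] match '65787g3/-;od', group 1 = '-;od'.
Because there's exactly one group, `findall` drops the full match and keeps group 1 from each hit.

[' c@-', 'pi_.', '-;od']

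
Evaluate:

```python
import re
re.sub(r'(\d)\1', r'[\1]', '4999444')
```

A backreference is literal: `\1` must see the identical characters the first group matched.
Matches: at [1:3] → '99'; at [4:6] → '44'.
`\1` in the replacement pulls in group 1's text for each match.

'4[9]9[4]4'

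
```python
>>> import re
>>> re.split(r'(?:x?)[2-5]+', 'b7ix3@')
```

The pattern matches optionally a literal 'x' (non-capturing group); then one or more of a character in [2-5].
Splitting on the pattern gives 2 pieces.

['b7i', '@']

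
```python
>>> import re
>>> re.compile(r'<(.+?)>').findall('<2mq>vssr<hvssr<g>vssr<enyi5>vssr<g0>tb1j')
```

Scanning left to right: at [0:5] match '<2mq>', group 1 = '2mq'; at [9:18] match '<hvssr<g>', group 1 = 'hvssr<g'; at [22:29] match '<enyi5>', group 1 = 'enyi5'; at [33:37] match '<g0>', group 1 = 'g0'.
`findall` collects group 1 from each match (4 total).

['2mq', 'hvssr<g', 'enyi5', 'g0']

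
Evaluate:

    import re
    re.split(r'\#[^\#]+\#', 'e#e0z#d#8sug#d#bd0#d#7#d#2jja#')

Matches to split on: at [1:6] → '#e0z#'; at [7:13] → '#8sug#'; at [14:19] → '#bd0#'; at [20:23] → '#7#'; at [24:30] → '#2jja#'.
The string is cut at each match, leaving 6 pieces.

['e', 'd', 'd', 'd', 'd', '']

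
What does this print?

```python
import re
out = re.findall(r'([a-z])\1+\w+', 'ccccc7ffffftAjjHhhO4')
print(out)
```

['c']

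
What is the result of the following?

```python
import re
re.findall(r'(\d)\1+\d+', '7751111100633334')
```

`\1` is not a pattern — it's the concrete string captured by group 1, re-applied verbatim.
Scanning left to right: at [0:16] match '7751111100633334', group 1 = '7'.
One capturing group, so `findall` returns just the captured substring from the one match — 1 in all.

['7']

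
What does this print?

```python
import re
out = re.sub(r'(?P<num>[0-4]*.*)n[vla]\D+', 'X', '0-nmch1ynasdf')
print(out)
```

X

The pattern matches zero or more of a character in [0-4], then zero or more of any character (captured as 'num'); then the literal 'n', then one of [vla], then one or more of a non-digit.
`sub` substitutes 'X' at each match site.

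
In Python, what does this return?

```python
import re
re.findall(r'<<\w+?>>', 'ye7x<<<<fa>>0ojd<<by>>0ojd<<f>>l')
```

['<<fa>>', '<<by>>', '<<f>>']

Matches: at [6:12] → '<<fa>>'; at [16:22] → '<<by>>'; at [26:31] → '<<f>>'.
`findall` yields the raw match text (3 of them) because the pattern has no groups.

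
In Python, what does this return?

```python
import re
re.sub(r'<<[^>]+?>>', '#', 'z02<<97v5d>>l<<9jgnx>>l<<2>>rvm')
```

'z02#l#l#rvm'

Matches: at [3:12] → '<<97v5d>>'; at [13:22] → '<<9jgnx>>'; at [23:28] → '<<2>>'.
Each match is replaced by '#'.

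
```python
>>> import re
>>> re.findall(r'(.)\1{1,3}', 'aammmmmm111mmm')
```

A backreference is literal: `\1` must see the identical characters the first group matched.
With a single group, `findall` returns only what that group captured — 5 items.

['a', 'm', 'm', '1', 'm']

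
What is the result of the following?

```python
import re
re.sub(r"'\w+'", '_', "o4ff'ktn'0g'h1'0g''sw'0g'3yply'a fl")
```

Matches: at [4:9] → "'ktn'"; at [11:15] → "'h1'"; at [18:22] → "'sw'"; at [24:31] → "'3yply'".
Every occurrence is swapped for '_'.

"o4ff_0g_0g'_0g_a fl"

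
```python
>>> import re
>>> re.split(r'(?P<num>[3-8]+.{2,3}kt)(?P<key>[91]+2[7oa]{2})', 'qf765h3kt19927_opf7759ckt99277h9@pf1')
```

With a capturing group present, the delimiter's captured portion is kept in the result list.

['qf765h3kt19927_opf', '7759ckt', '99277', 'h9@pf1']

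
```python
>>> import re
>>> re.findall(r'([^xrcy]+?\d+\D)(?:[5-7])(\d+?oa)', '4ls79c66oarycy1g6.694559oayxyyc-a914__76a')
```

`findall` packs the 2 group values into a tuple for every match.

[('4ls79c', '6oa'), ('1g6.', '94559oa')]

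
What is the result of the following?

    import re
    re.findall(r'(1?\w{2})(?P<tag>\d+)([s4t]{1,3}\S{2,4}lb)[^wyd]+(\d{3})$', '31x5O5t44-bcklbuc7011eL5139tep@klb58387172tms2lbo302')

[('5O', '5', 't44-bcklb', '302')]

This matches optionally a literal '1', then exactly 2 of a word character (captured); then one or more of a digit (captured as 'tag'); then 1 to 3 of one of [s4t], then 2 to 4 of a non-whitespace character, then the literal 'lb' (captured); then one or more of any character except [wyd]; then exactly 3 of a digit (captured); then anchored at the end.
Walking the string: at [3:52] match '5O5t44-bcklbuc7011eL5139tep@klb58387172tms2lbo302', groups = ('5O', '5', 't44-bcklb', '302').
4 groups means the one result is a tuple of 4 captured strings — 1 here.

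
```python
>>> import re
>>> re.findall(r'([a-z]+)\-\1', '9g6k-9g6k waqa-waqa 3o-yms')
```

['waqa']

A backreference is literal: `\1` must see the identical characters the first group matched.
Scanning left to right: at [10:19] match 'waqa-waqa', group 1 = 'waqa'.
Because there's exactly one group, `findall` drops the full match and keeps group 1 from the one hit.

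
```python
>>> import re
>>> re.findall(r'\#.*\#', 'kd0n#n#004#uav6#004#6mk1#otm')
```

['#n#004#uav6#004#6mk1#']

Scanning left to right: at [4:25] → '#n#004#uav6#004#6mk1#'.
`findall` yields the raw match text (1 of them) because the pattern has no groups.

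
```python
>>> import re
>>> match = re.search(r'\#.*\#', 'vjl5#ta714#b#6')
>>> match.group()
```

'#ta714#b#'

The match spans [4:13] → '#ta714#b#'.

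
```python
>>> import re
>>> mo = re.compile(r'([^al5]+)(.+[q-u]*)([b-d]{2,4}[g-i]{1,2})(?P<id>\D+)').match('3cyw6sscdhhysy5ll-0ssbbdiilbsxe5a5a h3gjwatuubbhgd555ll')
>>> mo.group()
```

'3cyw6sscdhhysy5ll-0ssbbdiilbsxe5a5a h3gjwatuubbhgd'

`re.match` only tries the pattern at the start of the string.
The match spans [0:50] → '3cyw6sscdhhysy5ll-0ssbbdiilbsxe5a5a h3gjwatuubbhgd'.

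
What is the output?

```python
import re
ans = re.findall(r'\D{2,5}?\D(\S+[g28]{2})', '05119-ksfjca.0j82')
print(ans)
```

This matches 2 to 5 of a non-digit (lazy), then a non-digit; then one or more of a non-whitespace character, then exactly 2 of one of [g28] (captured).
One capturing group, so `findall` returns just the captured substring from the one match — 1 in all.

['fjca.0j82']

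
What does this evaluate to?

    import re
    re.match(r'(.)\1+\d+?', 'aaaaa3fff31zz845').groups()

('a',)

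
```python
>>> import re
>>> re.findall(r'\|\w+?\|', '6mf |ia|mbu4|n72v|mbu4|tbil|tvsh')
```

['|ia|', '|n72v|', '|tbil|']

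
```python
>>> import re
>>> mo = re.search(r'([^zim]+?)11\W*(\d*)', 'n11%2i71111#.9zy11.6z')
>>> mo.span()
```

(0, 5)

The pattern matches one or more of any character except [zim] (lazy) (captured); then the literal '11', then zero or more of a non-word character; then zero or more of a digit (captured).
Unlike `match`, `search` isn't anchored — it looks for the pattern anywhere in the string.
The match spans [0:5] → 'n11%2'.
Captured: group 1 = 'n', group 2 = '2'.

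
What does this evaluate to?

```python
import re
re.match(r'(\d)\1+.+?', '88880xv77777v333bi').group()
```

'88880'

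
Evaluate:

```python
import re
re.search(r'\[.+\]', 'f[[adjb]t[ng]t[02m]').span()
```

(1, 19)

`re.search` tries every starting position until one works.
The match spans [1:19] → '[[adjb]t[ng]t[02m]'.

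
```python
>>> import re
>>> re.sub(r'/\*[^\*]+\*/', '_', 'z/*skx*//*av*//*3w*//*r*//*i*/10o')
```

Every occurrence is swapped for '_'.

'z_____10o'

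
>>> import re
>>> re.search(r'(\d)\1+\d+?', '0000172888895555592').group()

A backreference is literal: `\1` must see the identical characters the first group matched.
The match spans [0:5] → '00001'.

'00001'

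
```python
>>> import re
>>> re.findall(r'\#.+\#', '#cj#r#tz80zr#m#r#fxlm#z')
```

Since nothing is captured, `findall` lists the 1 matched substring directly.

['#cj#r#tz80zr#m#r#fxlm#']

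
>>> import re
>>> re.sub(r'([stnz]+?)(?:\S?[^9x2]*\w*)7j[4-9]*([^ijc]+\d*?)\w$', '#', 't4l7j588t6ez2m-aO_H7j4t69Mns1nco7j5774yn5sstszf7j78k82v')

't4l7j588t6e#'

The pattern matches one or more of one of [stnz] (lazy) (captured); then optionally a non-whitespace character, then zero or more of any character except [9x2], then zero or more of a word character (non-capturing group); then the literal '7j', then zero or more of a character in [4-9]; then one or more of any character except [ijc], then zero or more of a digit (lazy) (captured); then a word character; then anchored at the end.
Matches: at [11:55] → 'z2m-aO_H7j4t69Mns1nco7j5774yn5sstszf7j78k82v'.
Each match is replaced by '#'.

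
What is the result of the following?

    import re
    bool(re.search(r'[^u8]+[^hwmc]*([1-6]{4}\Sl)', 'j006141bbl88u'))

The pattern matches one or more of any character except [u8], then zero or more of any character except [hwmc]; then exactly 4 of a character in [1-6], then a non-whitespace character, then a literal 'l' (captured).
Here nothing in the string fits, so the call returns None, and `bool(None)` is False.

False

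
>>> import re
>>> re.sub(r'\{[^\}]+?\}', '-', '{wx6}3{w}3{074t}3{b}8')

'-3-3-3-8'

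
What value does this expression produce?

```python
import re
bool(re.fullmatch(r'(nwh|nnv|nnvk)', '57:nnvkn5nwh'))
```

False

`fullmatch` succeeds only if the pattern covers the string from start to end.
Here there's no way to consume every character, so the call returns None, and `bool(None)` is False.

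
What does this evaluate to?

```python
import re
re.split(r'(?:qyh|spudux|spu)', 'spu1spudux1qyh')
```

['', '1', '1', '']

Branches in `(...|...)` are attempted left-to-right; the first branch that allows the whole pattern to succeed is taken.
Each match becomes a cut point; 4 segments remain.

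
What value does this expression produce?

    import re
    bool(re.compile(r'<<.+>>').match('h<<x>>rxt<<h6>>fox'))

`re.match` only tries the pattern at the start of the string.
Here the string doesn't start with a match, so the call returns None, and `bool(None)` is False.

False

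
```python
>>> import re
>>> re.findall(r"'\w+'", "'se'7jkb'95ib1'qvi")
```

Walking the string: at [0:4] → "'se'"; at [8:15] → "'95ib1'".
Since nothing is captured, `findall` lists the 2 matched substrings directly.

["'se'", "'95ib1'"]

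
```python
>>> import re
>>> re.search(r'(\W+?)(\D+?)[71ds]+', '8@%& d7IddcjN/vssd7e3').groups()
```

The match spans [1:7] → '@%& d7'.
Captured: group 1 = '@', group 2 = '%& '.

('@', '%& ')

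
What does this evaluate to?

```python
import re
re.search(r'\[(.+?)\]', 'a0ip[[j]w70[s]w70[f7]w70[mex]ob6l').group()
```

'[[j]'

Because the quantifier is non-greedy, it stops expanding at the earliest point where the rest of the pattern can succeed.
`re.search` tries every starting position until one works.
The match spans [4:8] → '[[j]'.
Captured: group 1 = '[j'.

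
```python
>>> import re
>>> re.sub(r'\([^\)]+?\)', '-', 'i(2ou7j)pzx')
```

'i-pzx'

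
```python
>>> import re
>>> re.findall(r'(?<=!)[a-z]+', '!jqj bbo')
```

['jqj']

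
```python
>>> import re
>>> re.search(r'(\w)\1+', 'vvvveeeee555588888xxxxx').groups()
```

('v',)

A backreference is literal: `\1` must see the identical characters the first group matched.
`re.search` tries every starting position until one works.
The match spans [0:4] → 'vvvv'.
Captured: group 1 = 'v'.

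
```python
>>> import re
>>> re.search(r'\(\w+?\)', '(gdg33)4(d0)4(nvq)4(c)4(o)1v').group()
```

'(gdg33)'

`re.search` tries every starting position until one works.
The match spans [0:7] → '(gdg33)'.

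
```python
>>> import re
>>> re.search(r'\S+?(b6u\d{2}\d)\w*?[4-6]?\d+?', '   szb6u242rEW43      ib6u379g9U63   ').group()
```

'szb6u242rEW43'

This matches one or more of a non-whitespace character (lazy); then the literal 'b6u', then exactly 2 of a digit, then a digit (captured); then zero or more of a word character (lazy), then optionally a character in [4-6]; then one or more of a digit (lazy).
`search` walks the string left to right and returns the first match it finds.
The match spans [3:16] → 'szb6u242rEW43'.
Captured: group 1 = 'b6u242'.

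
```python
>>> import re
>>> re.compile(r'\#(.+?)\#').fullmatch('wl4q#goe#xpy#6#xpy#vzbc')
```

None

`fullmatch` succeeds only if the pattern covers the string from start to end.
Here the string isn't matched end-to-end, so the call returns None.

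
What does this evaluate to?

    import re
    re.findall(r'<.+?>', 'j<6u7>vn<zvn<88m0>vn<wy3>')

Lazy quantifiers expand one character at a time until the remainder of the pattern can match.
Matches: at [1:6] → '<6u7>'; at [8:18] → '<zvn<88m0>'; at [20:25] → '<wy3>'.
No capturing groups, so `findall` returns the 3 full match strings.

['<6u7>', '<zvn<88m0>', '<wy3>']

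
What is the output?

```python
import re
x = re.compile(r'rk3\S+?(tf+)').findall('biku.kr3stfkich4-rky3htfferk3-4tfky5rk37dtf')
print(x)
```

The pattern matches the literal 'rk3', then one or more of a non-whitespace character (lazy); then a literal 't', then one or more of the literal 'f' (captured).
Scanning left to right: at [26:33] match 'rk3-4tf', group 1 = 'tf'; at [36:43] match 'rk37dtf', group 1 = 'tf'.
`findall` collects group 1 from each match (2 total).

['tf', 'tf']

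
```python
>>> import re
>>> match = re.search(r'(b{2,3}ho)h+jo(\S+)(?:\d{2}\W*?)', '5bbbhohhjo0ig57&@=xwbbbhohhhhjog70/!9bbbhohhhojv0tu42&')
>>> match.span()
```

This matches 2 to 3 of a literal 'b', then the literal 'ho' (captured); then one or more of the literal 'h', then the literal 'jo'; then one or more of a non-whitespace character (captured); then exactly 2 of a digit, then zero or more of a non-word character (lazy) (non-capturing group).
Lazy quantifiers expand one character at a time until the remainder of the pattern can match.
`re.search` scans for the first position where the pattern succeeds.
The match spans [1:53] → 'bbbhohhjo0ig57&@=xwbbbhohhhhjog70/!9bbbhohhhojv0tu42'.
Captured: group 1 = 'bbbho', group 2 = '0ig57&@=xwbbbhohhhhjog70/!9bbbhohhhojv0tu'.

(1, 53)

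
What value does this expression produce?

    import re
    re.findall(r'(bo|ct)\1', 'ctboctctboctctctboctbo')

['ct', 'ct']

A backreference is literal: `\1` must see the identical characters the first group matched.
Scanning left to right: at [4:8] match 'ctct', group 1 = 'ct'; at [10:14] match 'ctct', group 1 = 'ct'.
One capturing group, so `findall` returns just the captured substring from each match — 2 in all.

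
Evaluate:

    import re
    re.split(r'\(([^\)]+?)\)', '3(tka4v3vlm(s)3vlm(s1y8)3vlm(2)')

`re.split` interleaves the captured-group text with the surrounding fragments.

['3', 'tka4v3vlm(s', '3vlm', 's1y8', '3vlm', '2', '']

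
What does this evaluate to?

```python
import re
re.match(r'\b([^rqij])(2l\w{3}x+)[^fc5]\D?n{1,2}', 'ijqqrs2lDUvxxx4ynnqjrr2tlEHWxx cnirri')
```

None

This matches a word boundary (`\b`, zero-width); then any character except [rqij] (captured); then the literal '2l', then exactly 3 of a word character, then one or more of the literal 'x' (captured); then any character except [fc5], then optionally a non-digit, then 1 to 2 of the literal 'n'.
`re.match` won't scan ahead — the pattern has to work from the very first character.
Here the pattern fails at index 0, so the call returns None.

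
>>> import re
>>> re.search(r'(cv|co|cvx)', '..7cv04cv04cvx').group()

The match spans [3:5] → 'cv'.

'cv'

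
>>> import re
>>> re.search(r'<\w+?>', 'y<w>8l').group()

'<w>'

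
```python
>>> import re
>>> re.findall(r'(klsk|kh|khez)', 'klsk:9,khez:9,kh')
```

Alternation tries branches left to right and keeps the first one that lets the overall match succeed at that position.
One capturing group, so `findall` returns just the captured substring from each match — 3 in all.

['klsk', 'kh', 'kh']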